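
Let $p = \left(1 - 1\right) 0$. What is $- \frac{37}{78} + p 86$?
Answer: $- \frac{37}{78} \approx -0.47436$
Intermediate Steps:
$p = 0$ ($p = 0 \cdot 0 = 0$)
$- \frac{37}{78} + p 86 = - \frac{37}{78} + 0 \cdot 86 = \left(-37\right) \frac{1}{78} + 0 = - \frac{37}{78} + 0 = - \frac{37}{78}$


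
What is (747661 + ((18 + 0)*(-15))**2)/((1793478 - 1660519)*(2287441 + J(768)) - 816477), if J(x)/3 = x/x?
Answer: 820561/304135450319 ≈ 2.6980e-6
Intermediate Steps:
J(x) = 3 (J(x) = 3*(x/x) = 3*1 = 3)
(747661 + ((18 + 0)*(-15))**2)/((1793478 - 1660519)*(2287441 + J(768)) - 816477) = (747661 + ((18 + 0)*(-15))**2)/((1793478 - 1660519)*(2287441 + 3) - 816477) = (747661 + (18*(-15))**2)/(132959*2287444 - 816477) = (747661 + (-270)**2)/(304136266796 - 816477) = (747661 + 72900)/304135450319 = 820561*(1/304135450319) = 820561/304135450319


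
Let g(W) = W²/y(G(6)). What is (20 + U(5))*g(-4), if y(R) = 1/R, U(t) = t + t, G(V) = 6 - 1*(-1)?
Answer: 3360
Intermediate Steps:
G(V) = 7 (G(V) = 6 + 1 = 7)
U(t) = 2*t
g(W) = 7*W² (g(W) = W²/(1/7) = W²/(⅐) = W²*7 = 7*W²)
(20 + U(5))*g(-4) = (20 + 2*5)*(7*(-4)²) = (20 + 10)*(7*16) = 30*112 = 3360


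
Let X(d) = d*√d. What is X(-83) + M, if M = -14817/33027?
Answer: -4939/11009 - 83*I*√83 ≈ -0.44863 - 756.17*I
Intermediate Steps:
M = -4939/11009 (M = -14817*1/33027 = -4939/11009 ≈ -0.44863)
X(d) = d^(3/2)
X(-83) + M = (-83)^(3/2) - 4939/11009 = -83*I*√83 - 4939/11009 = -4939/11009 - 83*I*√83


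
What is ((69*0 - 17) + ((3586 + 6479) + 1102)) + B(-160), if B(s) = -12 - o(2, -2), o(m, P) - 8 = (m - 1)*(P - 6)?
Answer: 11138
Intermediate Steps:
o(m, P) = 8 + (-1 + m)*(-6 + P) (o(m, P) = 8 + (m - 1)*(P - 6) = 8 + (-1 + m)*(-6 + P))
B(s) = -12 (B(s) = -12 - (14 - 1*(-2) - 6*2 - 2*2) = -12 - (14 + 2 - 12 - 4) = -12 - 1*0 = -12 + 0 = -12)
((69*0 - 17) + ((3586 + 6479) + 1102)) + B(-160) = ((69*0 - 17) + ((3586 + 6479) + 1102)) - 12 = ((0 - 17) + (10065 + 1102)) - 12 = (-17 + 11167) - 12 = 11150 - 12 = 11138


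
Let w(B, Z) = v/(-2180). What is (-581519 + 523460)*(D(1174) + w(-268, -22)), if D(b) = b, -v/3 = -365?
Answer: -29705597055/436 ≈ -6.8132e+7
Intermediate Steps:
v = 1095 (v = -3*(-365) = 1095)
w(B, Z) = -219/436 (w(B, Z) = 1095/(-2180) = 1095*(-1/2180) = -219/436)
(-581519 + 523460)*(D(1174) + w(-268, -22)) = (-581519 + 523460)*(1174 - 219/436) = -58059*511645/436 = -29705597055/436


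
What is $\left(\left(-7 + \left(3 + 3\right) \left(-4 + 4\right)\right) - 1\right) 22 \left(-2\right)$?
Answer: $352$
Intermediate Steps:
$\left(\left(-7 + \left(3 + 3\right) \left(-4 + 4\right)\right) - 1\right) 22 \left(-2\right) = \left(\left(-7 + 6 \cdot 0\right) - 1\right) 22 \left(-2\right) = \left(\left(-7 + 0\right) - 1\right) 22 \left(-2\right) = \left(-7 - 1\right) 22 \left(-2\right) = \left(-8\right) 22 \left(-2\right) = \left(-176\right) \left(-2\right) = 352$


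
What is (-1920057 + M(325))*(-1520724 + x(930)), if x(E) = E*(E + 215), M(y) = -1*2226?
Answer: 876318840342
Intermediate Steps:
M(y) = -2226
x(E) = E*(215 + E)
(-1920057 + M(325))*(-1520724 + x(930)) = (-1920057 - 2226)*(-1520724 + 930*(215 + 930)) = -1922283*(-1520724 + 930*1145) = -1922283*(-1520724 + 1064850) = -1922283*(-455874) = 876318840342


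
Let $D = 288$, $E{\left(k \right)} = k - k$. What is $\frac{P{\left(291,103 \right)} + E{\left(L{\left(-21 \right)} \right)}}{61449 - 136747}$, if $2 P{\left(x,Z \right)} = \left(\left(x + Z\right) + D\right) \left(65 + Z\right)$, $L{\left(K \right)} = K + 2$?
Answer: $- \frac{28644}{37649} \approx -0.76082$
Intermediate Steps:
$L{\left(K \right)} = 2 + K$
$E{\left(k \right)} = 0$
$P{\left(x,Z \right)} = \frac{\left(65 + Z\right) \left(288 + Z + x\right)}{2}$ ($P{\left(x,Z \right)} = \frac{\left(\left(x + Z\right) + 288\right) \left(65 + Z\right)}{2} = \frac{\left(\left(Z + x\right) + 288\right) \left(65 + Z\right)}{2} = \frac{\left(288 + Z + x\right) \left(65 + Z\right)}{2} = \frac{\left(65 + Z\right) \left(288 + Z + x\right)}{2}$)
$\frac{P{\left(291,103 \right)} + E{\left(L{\left(-21 \right)} \right)}}{61449 - 136747} = \frac{\left(9360 + \frac{103^{2}}{2} + \frac{65}{2} \cdot 291 + \frac{353}{2} \cdot 103 + \frac{1}{2} \cdot 103 \cdot 291\right) + 0}{61449 - 136747} = \frac{\left(9360 + \frac{1}{2} \cdot 10609 + \frac{18915}{2} + \frac{36359}{2} + \frac{29973}{2}\right) + 0}{-75298} = \left(\left(9360 + \frac{10609}{2} + \frac{18915}{2} + \frac{36359}{2} + \frac{29973}{2}\right) + 0\right) \left(- \frac{1}{75298}\right) = \left(57288 + 0\right) \left(- \frac{1}{75298}\right) = 57288 \left(- \frac{1}{75298}\right) = - \frac{28644}{37649}$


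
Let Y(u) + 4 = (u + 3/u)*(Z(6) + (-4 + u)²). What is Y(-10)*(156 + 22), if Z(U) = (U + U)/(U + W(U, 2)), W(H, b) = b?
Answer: -725617/2 ≈ -3.6281e+5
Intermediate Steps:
Z(U) = 2*U/(2 + U) (Z(U) = (U + U)/(U + 2) = (2*U)/(2 + U) = 2*U/(2 + U))
Y(u) = -4 + (3/2 + (-4 + u)²)*(u + 3/u) (Y(u) = -4 + (u + 3/u)*(2*6/(2 + 6) + (-4 + u)²) = -4 + (u + 3/u)*(2*6/8 + (-4 + u)²) = -4 + (u + 3/u)*(2*6*(⅛) + (-4 + u)²) = -4 + (u + 3/u)*(3/2 + (-4 + u)²) = -4 + (3/2 + (-4 + u)²)*(u + 3/u))
Y(-10)*(156 + 22) = (-28 + (-10)³ - 8*(-10)² + (41/2)*(-10) + (105/2)/(-10))*(156 + 22) = (-28 - 1000 - 8*100 - 205 + (105/2)*(-⅒))*178 = (-28 - 1000 - 800 - 205 - 21/4)*178 = -8153/4*178 = -725617/2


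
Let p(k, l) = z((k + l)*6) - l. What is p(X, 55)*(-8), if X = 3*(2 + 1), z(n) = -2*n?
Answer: 6584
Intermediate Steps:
X = 9 (X = 3*3 = 9)
p(k, l) = -13*l - 12*k (p(k, l) = -2*(k + l)*6 - l = -2*(6*k + 6*l) - l = (-12*k - 12*l) - l = -13*l - 12*k)
p(X, 55)*(-8) = (-13*55 - 12*9)*(-8) = (-715 - 108)*(-8) = -823*(-8) = 6584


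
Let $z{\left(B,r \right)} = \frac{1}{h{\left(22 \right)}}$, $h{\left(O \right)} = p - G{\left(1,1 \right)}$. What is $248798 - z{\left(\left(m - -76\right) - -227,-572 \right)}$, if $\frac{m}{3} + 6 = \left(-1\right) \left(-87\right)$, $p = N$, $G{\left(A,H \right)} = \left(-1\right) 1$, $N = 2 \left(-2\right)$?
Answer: $\frac{746395}{3} \approx 2.488 \cdot 10^{5}$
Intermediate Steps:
$N = -4$
$G{\left(A,H \right)} = -1$
$p = -4$
$m = 243$ ($m = -18 + 3 \left(\left(-1\right) \left(-87\right)\right) = -18 + 3 \cdot 87 = -18 + 261 = 243$)
$h{\left(O \right)} = -3$ ($h{\left(O \right)} = -4 - -1 = -4 + 1 = -3$)
$z{\left(B,r \right)} = - \frac{1}{3}$ ($z{\left(B,r \right)} = \frac{1}{-3} = - \frac{1}{3}$)
$248798 - z{\left(\left(m - -76\right) - -227,-572 \right)} = 248798 - - \frac{1}{3} = 248798 + \frac{1}{3} = \frac{746395}{3}$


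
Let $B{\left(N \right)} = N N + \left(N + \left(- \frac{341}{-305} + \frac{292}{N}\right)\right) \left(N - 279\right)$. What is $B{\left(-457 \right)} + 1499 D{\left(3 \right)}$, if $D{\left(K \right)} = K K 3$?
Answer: $\frac{81585022618}{139385} \approx 5.8532 \cdot 10^{5}$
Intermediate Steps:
$D{\left(K \right)} = 3 K^{2}$ ($D{\left(K \right)} = K^{2} \cdot 3 = 3 K^{2}$)
$B{\left(N \right)} = N^{2} + \left(-279 + N\right) \left(\frac{341}{305} + N + \frac{292}{N}\right)$ ($B{\left(N \right)} = N^{2} + \left(N + \left(\left(-341\right) \left(- \frac{1}{305}\right) + \frac{292}{N}\right)\right) \left(-279 + N\right) = N^{2} + \left(N + \left(\frac{341}{305} + \frac{292}{N}\right)\right) \left(-279 + N\right) = N^{2} + \left(\frac{341}{305} + N + \frac{292}{N}\right) \left(-279 + N\right) = N^{2} + \left(-279 + N\right) \left(\frac{341}{305} + N + \frac{292}{N}\right)$)
$B{\left(-457 \right)} + 1499 D{\left(3 \right)} = \left(- \frac{6079}{305} - \frac{81468}{-457} + 2 \left(-457\right)^{2} - - \frac{38732578}{305}\right) + 1499 \cdot 3 \cdot 3^{2} = \left(- \frac{6079}{305} - - \frac{81468}{457} + 2 \cdot 208849 + \frac{38732578}{305}\right) + 1499 \cdot 3 \cdot 9 = \left(- \frac{6079}{305} + \frac{81468}{457} + 417698 + \frac{38732578}{305}\right) + 1499 \cdot 27 = \frac{75943693513}{139385} + 40473 = \frac{81585022618}{139385}$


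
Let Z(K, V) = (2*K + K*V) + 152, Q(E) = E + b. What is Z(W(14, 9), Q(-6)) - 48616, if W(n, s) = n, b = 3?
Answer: -48478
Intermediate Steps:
Q(E) = 3 + E (Q(E) = E + 3 = 3 + E)
Z(K, V) = 152 + 2*K + K*V
Z(W(14, 9), Q(-6)) - 48616 = (152 + 2*14 + 14*(3 - 6)) - 48616 = (152 + 28 + 14*(-3)) - 48616 = (152 + 28 - 42) - 48616 = 138 - 48616 = -48478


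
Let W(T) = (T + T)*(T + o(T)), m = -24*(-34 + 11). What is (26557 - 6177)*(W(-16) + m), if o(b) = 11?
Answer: 14510560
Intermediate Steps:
m = 552 (m = -24*(-23) = 552)
W(T) = 2*T*(11 + T) (W(T) = (T + T)*(T + 11) = (2*T)*(11 + T) = 2*T*(11 + T))
(26557 - 6177)*(W(-16) + m) = (26557 - 6177)*(2*(-16)*(11 - 16) + 552) = 20380*(2*(-16)*(-5) + 552) = 20380*(160 + 552) = 20380*712 = 14510560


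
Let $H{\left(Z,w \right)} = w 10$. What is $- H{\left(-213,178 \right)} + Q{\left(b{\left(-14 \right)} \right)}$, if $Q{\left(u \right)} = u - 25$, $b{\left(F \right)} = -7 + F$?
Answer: $-1826$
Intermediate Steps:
$H{\left(Z,w \right)} = 10 w$
$Q{\left(u \right)} = -25 + u$
$- H{\left(-213,178 \right)} + Q{\left(b{\left(-14 \right)} \right)} = - 10 \cdot 178 - 46 = \left(-1\right) 1780 - 46 = -1780 - 46 = -1826$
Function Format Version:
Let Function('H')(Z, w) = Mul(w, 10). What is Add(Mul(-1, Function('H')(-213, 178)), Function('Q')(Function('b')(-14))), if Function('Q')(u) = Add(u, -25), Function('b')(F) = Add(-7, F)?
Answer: -1826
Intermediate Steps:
Function('H')(Z, w) = Mul(10, w)
Function('Q')(u) = Add(-25, u)
Add(Mul(-1, Function('H')(-213, 178)), Function('Q')(Function('b')(-14))) = Add(Mul(-1, Mul(10, 178)), Add(-25, Add(-7, -14))) = Add(Mul(-1, 1780), Add(-25, -21)) = Add(-1780, -46) = -1826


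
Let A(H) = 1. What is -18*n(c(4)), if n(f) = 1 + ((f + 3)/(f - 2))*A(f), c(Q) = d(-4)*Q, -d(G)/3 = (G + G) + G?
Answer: -2601/71 ≈ -36.634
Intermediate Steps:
d(G) = -9*G (d(G) = -3*((G + G) + G) = -3*(2*G + G) = -9*G)
c(Q) = 36*Q (c(Q) = (-9*(-4))*Q = 36*Q)
n(f) = 1 + (3 + f)/(-2 + f) (n(f) = 1 + ((f + 3)/(f - 2))*1 = 1 + ((3 + f)/(-2 + f))*1 = 1 + (3 + f)/(-2 + f))
-18*n(c(4)) = -18*(1 + 2*(36*4))/(-2 + 36*4) = -18*(1 + 2*144)/(-2 + 144) = -18*(1 + 288)/142 = -9*289/71 = -18*289/142 = -2601/71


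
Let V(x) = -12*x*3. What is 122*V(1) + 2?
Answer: -4390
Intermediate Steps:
V(x) = -36*x (V(x) = -12*x*3 = -36*x)
122*V(1) + 2 = 122*(-36*1) + 2 = 122*(-36) + 2 = -4392 + 2 = -4390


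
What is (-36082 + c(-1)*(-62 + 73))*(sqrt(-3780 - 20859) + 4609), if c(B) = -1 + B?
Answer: -166403336 - 36104*I*sqrt(24639) ≈ -1.664e+8 - 5.6672e+6*I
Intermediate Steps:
(-36082 + c(-1)*(-62 + 73))*(sqrt(-3780 - 20859) + 4609) = (-36082 + (-1 - 1)*(-62 + 73))*(sqrt(-3780 - 20859) + 4609) = (-36082 - 2*11)*(sqrt(-24639) + 4609) = (-36082 - 22)*(I*sqrt(24639) + 4609) = -36104*(4609 + I*sqrt(24639)) = -166403336 - 36104*I*sqrt(24639)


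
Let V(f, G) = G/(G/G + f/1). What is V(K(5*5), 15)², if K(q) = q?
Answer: 225/676 ≈ 0.33284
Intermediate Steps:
V(f, G) = G/(1 + f) (V(f, G) = G/(1 + f*1) = G/(1 + f))
V(K(5*5), 15)² = (15/(1 + 5*5))² = (15/(1 + 25))² = (15/26)² = 225/676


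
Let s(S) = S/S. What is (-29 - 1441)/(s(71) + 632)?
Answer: -490/211 ≈ -2.3223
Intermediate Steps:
s(S) = 1
(-29 - 1441)/(s(71) + 632) = (-29 - 1441)/(1 + 632) = -1470/633 = -1470*1/633 = -490/211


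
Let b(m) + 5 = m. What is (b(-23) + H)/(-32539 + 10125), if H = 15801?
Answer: -15773/22414 ≈ -0.70371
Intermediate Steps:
b(m) = -5 + m
(b(-23) + H)/(-32539 + 10125) = ((-5 - 23) + 15801)/(-32539 + 10125) = (-28 + 15801)/(-22414) = 15773*(-1/22414) = -15773/22414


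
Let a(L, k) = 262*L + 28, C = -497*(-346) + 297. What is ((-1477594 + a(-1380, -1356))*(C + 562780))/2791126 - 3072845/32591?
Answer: -1694847945551794/3498676441 ≈ -4.8443e+5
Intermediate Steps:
C = 172259 (C = 171962 + 297 = 172259)
a(L, k) = 28 + 262*L
((-1477594 + a(-1380, -1356))*(C + 562780))/2791126 - 3072845/32591 = ((-1477594 + (28 + 262*(-1380)))*(172259 + 562780))/2791126 - 3072845/32591 = ((-1477594 + (28 - 361560))*735039)*(1/2791126) - 3072845*1/32591 = ((-1477594 - 361532)*735039)*(1/2791126) - 3072845/32591 = -1839126*735039*(1/2791126) - 3072845/32591 = -1351829335914*1/2791126 - 3072845/32591 = -675914667957/1395563 - 3072845/32591 = -1694847945551794/3498676441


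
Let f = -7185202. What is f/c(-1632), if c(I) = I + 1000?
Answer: 3592601/316 ≈ 11369.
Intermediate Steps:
c(I) = 1000 + I
f/c(-1632) = -7185202/(1000 - 1632) = -7185202/(-632) = -7185202*(-1/632) = 3592601/316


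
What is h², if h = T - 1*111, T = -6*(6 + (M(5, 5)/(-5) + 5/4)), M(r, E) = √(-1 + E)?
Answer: 2313441/100 ≈ 23134.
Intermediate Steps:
T = -411/10 (T = -6*(6 + (√(-1 + 5)/(-5) + 5/4)) = -6*(6 + (√4*(-⅕) + 5*(¼))) = -6*(6 + (2*(-⅕) + 5/4)) = -6*(6 + (-⅖ + 5/4)) = -6*(6 + 17/20) = -6*137/20 = -411/10 ≈ -41.100)
h = -1521/10 (h = -411/10 - 1*111 = -411/10 - 111 = -1521/10 ≈ -152.10)
h² = (-1521/10)² = 2313441/100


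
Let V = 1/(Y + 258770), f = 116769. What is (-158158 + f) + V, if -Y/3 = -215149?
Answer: -37424637412/904217 ≈ -41389.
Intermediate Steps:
Y = 645447 (Y = -3*(-215149) = 645447)
V = 1/904217 (V = 1/(645447 + 258770) = 1/904217 ≈ 1.1059e-6)
(-158158 + f) + V = (-158158 + 116769) + 1/904217 = -41389 + 1/904217 = -37424637412/904217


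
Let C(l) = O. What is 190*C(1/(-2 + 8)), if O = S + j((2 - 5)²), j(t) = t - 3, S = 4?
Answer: 1900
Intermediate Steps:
j(t) = -3 + t
O = 10 (O = 4 + (-3 + (2 - 5)²) = 4 + (-3 + (-3)²) = 4 + (-3 + 9) = 4 + 6 = 10)
C(l) = 10
190*C(1/(-2 + 8)) = 190*10 = 1900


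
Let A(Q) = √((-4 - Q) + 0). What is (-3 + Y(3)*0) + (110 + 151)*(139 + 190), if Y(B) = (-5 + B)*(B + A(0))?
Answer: 85866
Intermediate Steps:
A(Q) = √(-4 - Q)
Y(B) = (-5 + B)*(B + 2*I) (Y(B) = (-5 + B)*(B + √(-4 - 1*0)) = (-5 + B)*(B + √(-4 + 0)) = (-5 + B)*(B + √(-4)) = (-5 + B)*(B + 2*I))
(-3 + Y(3)*0) + (110 + 151)*(139 + 190) = (-3 + (3² - 10*I + 3*(-5 + 2*I))*0) + (110 + 151)*(139 + 190) = (-3 + (9 - 10*I + (-15 + 6*I))*0) + 261*329 = (-3 + (-6 - 4*I)*0) + 85869 = (-3 + 0) + 85869 = -3 + 85869 = 85866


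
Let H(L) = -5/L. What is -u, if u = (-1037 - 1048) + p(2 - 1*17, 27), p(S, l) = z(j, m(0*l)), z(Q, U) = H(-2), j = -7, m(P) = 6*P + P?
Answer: 4165/2 ≈ 2082.5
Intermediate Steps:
m(P) = 7*P
z(Q, U) = 5/2 (z(Q, U) = -5/(-2) = -5*(-1/2) = 5/2)
p(S, l) = 5/2
u = -4165/2 (u = (-1037 - 1048) + 5/2 = -2085 + 5/2 = -4165/2 ≈ -2082.5)
-u = -1*(-4165/2) = 4165/2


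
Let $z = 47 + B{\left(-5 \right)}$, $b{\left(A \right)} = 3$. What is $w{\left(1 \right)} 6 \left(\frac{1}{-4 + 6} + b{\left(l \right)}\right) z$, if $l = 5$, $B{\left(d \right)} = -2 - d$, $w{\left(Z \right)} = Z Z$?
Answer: $1050$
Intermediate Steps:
$w{\left(Z \right)} = Z^{2}$
$z = 50$ ($z = 47 - -3 = 47 + \left(-2 + 5\right) = 47 + 3 = 50$)
$w{\left(1 \right)} 6 \left(\frac{1}{-4 + 6} + b{\left(l \right)}\right) z = 1^{2} \cdot 6 \left(\frac{1}{-4 + 6} + 3\right) 50 = 1 \cdot 6 \left(\frac{1}{2} + 3\right) 50 = 1 \cdot 6 \cdot \frac{7}{2} \cdot 50 = 1 \cdot 21 \cdot 50 = 21 \cdot 50 = 1050$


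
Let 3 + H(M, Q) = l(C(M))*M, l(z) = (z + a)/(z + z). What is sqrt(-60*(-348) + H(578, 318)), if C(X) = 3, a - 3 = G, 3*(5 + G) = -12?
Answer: 2*sqrt(5147) ≈ 143.49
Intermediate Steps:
G = -9 (G = -5 + (1/3)*(-12) = -5 - 4 = -9)
a = -6 (a = 3 - 9 = -6)
l(z) = (-6 + z)/(2*z) (l(z) = (z - 6)/(z + z) = (-6 + z)/((2*z)) = (-6 + z)*(1/(2*z)) = (-6 + z)/(2*z))
H(M, Q) = -3 - M/2 (H(M, Q) = -3 + ((1/2)*(-6 + 3)/3)*M = -3 + ((1/2)*(1/3)*(-3))*M = -3 - M/2)
sqrt(-60*(-348) + H(578, 318)) = sqrt(-60*(-348) + (-3 - 1/2*578)) = sqrt(20880 + (-3 - 289)) = sqrt(20880 - 292) = sqrt(20588) = 2*sqrt(5147)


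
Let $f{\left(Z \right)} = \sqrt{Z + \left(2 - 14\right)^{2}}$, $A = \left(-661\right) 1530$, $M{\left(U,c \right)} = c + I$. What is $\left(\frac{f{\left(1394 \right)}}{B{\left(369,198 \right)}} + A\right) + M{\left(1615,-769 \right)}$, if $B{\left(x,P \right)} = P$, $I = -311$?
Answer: $-1012410 + \frac{\sqrt{1538}}{198} \approx -1.0124 \cdot 10^{6}$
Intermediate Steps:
$M{\left(U,c \right)} = -311 + c$ ($M{\left(U,c \right)} = c - 311 = -311 + c$)
$A = -1011330$
$f{\left(Z \right)} = \sqrt{144 + Z}$ ($f{\left(Z \right)} = \sqrt{Z + \left(-12\right)^{2}} = \sqrt{Z + 144} = \sqrt{144 + Z}$)
$\left(\frac{f{\left(1394 \right)}}{B{\left(369,198 \right)}} + A\right) + M{\left(1615,-769 \right)} = \left(\frac{\sqrt{144 + 1394}}{198} - 1011330\right) - 1080 = \left(\sqrt{1538} \cdot \frac{1}{198} - 1011330\right) - 1080 = \left(\frac{\sqrt{1538}}{198} - 1011330\right) - 1080 = \left(-1011330 + \frac{\sqrt{1538}}{198}\right) - 1080 = -1012410 + \frac{\sqrt{1538}}{198}$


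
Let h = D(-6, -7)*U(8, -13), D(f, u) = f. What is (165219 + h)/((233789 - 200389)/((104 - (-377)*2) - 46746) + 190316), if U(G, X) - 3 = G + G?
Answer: 947042280/1091648401 ≈ 0.86753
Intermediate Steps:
U(G, X) = 3 + 2*G (U(G, X) = 3 + (G + G) = 3 + 2*G)
h = -114 (h = -6*(3 + 2*8) = -6*(3 + 16) = -6*19 = -114)
(165219 + h)/((233789 - 200389)/((104 - (-377)*2) - 46746) + 190316) = (165219 - 114)/((233789 - 200389)/((104 - (-377)*2) - 46746) + 190316) = 165105/(33400/((104 - 13*(-58)) - 46746) + 190316) = 165105/(33400/((104 + 754) - 46746) + 190316) = 165105/(33400/(858 - 46746) + 190316) = 165105/(33400/(-45888) + 190316) = 165105/(33400*(-1/45888) + 190316) = 165105/(-4175/5736 + 190316) = 165105/(1091648401/5736) = 165105*(5736/1091648401) = 947042280/1091648401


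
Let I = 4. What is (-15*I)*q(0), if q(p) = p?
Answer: 0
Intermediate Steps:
(-15*I)*q(0) = -15*4*0 = -60*0 = 0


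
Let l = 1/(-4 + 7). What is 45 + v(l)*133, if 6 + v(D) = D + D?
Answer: -1993/3 ≈ -664.33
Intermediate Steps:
l = 1/3 ≈ 0.33333
v(D) = -6 + 2*D (v(D) = -6 + (D + D) = -6 + 2*D)
45 + v(l)*133 = 45 + (-6 + 2*(1/3))*133 = 45 + (-6 + 2/3)*133 = 45 - 16/3*133 = 45 - 2128/3 = -1993/3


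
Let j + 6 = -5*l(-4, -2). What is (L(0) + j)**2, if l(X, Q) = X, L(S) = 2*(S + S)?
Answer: 196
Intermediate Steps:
L(S) = 4*S (L(S) = 2*(2*S) = 4*S)
j = 14 (j = -6 - 5*(-4) = -6 + 20 = 14)
(L(0) + j)**2 = (4*0 + 14)**2 = (0 + 14)**2 = 14**2 = 196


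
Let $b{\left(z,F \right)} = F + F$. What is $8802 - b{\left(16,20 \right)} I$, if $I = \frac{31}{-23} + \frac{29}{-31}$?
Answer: $\frac{6340946}{713} \approx 8893.3$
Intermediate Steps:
$I = - \frac{1628}{713}$ ($I = 31 \left(- \frac{1}{23}\right) + 29 \left(- \frac{1}{31}\right) = - \frac{31}{23} - \frac{29}{31} = - \frac{1628}{713} \approx -2.2833$)
$b{\left(z,F \right)} = 2 F$
$8802 - b{\left(16,20 \right)} I = 8802 - 2 \cdot 20 \left(- \frac{1628}{713}\right) = 8802 - 40 \left(- \frac{1628}{713}\right) = 8802 - - \frac{65120}{713} = 8802 + \frac{65120}{713} = \frac{6340946}{713}$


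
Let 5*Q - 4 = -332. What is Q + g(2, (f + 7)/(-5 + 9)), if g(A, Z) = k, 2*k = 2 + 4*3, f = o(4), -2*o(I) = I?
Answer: -293/5 ≈ -58.600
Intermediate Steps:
Q = -328/5 (Q = 4/5 + (1/5)*(-332) = 4/5 - 332/5 = -328/5 ≈ -65.600)
o(I) = -I/2
f = -2 (f = -1/2*4 = -2)
k = 7 (k = (2 + 4*3)/2 = (2 + 12)/2 = (1/2)*14 = 7)
g(A, Z) = 7
Q + g(2, (f + 7)/(-5 + 9)) = -328/5 + 7 = -293/5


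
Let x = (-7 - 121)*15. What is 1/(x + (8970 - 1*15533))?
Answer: -1/8483 ≈ -0.00011788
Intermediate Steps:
x = -1920 (x = -128*15 = -1920)
1/(x + (8970 - 1*15533)) = 1/(-1920 + (8970 - 1*15533)) = 1/(-1920 + (8970 - 15533)) = 1/(-1920 - 6563) = 1/(-8483) = -1/8483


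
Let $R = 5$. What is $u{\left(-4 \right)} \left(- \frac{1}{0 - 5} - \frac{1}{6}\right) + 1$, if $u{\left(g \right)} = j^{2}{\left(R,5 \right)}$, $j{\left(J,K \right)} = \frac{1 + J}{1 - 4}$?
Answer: $\frac{17}{15} \approx 1.1333$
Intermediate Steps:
$j{\left(J,K \right)} = - \frac{1}{3} - \frac{J}{3}$ ($j{\left(J,K \right)} = \frac{1 + J}{-3} = \left(1 + J\right) \left(- \frac{1}{3}\right) = - \frac{1}{3} - \frac{J}{3}$)
$u{\left(g \right)} = 4$ ($u{\left(g \right)} = \left(- \frac{1}{3} - \frac{5}{3}\right)^{2} = \left(-2\right)^{2} = 4$)
$u{\left(-4 \right)} \left(- \frac{1}{0 - 5} - \frac{1}{6}\right) + 1 = 4 \left(- \frac{1}{0 - 5} - \frac{1}{6}\right) + 1 = 4 \left(- \frac{1}{-5} - \frac{1}{6}\right) + 1 = 4 \left(\left(-1\right) \left(- \frac{1}{5}\right) - \frac{1}{6}\right) + 1 = 4 \left(\frac{1}{5} - \frac{1}{6}\right) + 1 = 4 \cdot \frac{1}{30} + 1 = \frac{2}{15} + 1 = \frac{17}{15}$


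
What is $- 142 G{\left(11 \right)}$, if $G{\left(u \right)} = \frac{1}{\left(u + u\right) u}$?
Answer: $- \frac{71}{121} \approx -0.58678$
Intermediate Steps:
$G{\left(u \right)} = \frac{1}{2 u^{2}}$ ($G{\left(u \right)} = \frac{1}{2 u u} = \frac{\frac{1}{2} \frac{1}{u}}{u} = \frac{1}{2 u^{2}}$)
$- 142 G{\left(11 \right)} = - 142 \frac{1}{2 \cdot 121} = - 142 \cdot \frac{1}{2} \cdot \frac{1}{121} = \left(-142\right) \frac{1}{242} = - \frac{71}{121}$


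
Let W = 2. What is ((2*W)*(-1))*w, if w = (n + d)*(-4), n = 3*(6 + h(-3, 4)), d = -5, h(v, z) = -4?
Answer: 16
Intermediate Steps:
n = 6 (n = 3*(6 - 4) = 3*2 = 6)
w = -4 (w = (6 - 5)*(-4) = 1*(-4) = -4)
((2*W)*(-1))*w = ((2*2)*(-1))*(-4) = (4*(-1))*(-4) = -4*(-4) = 16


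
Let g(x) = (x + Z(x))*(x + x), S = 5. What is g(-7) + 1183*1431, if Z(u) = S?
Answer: 1692901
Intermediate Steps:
Z(u) = 5
g(x) = 2*x*(5 + x) (g(x) = (x + 5)*(x + x) = (5 + x)*(2*x) = 2*x*(5 + x))
g(-7) + 1183*1431 = 2*(-7)*(5 - 7) + 1183*1431 = 2*(-7)*(-2) + 1692873 = 28 + 1692873 = 1692901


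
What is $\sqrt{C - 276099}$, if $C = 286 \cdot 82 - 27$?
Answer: $i \sqrt{252674} \approx 502.67 i$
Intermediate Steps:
$C = 23425$ ($C = 23452 - 27 = 23425$)
$\sqrt{C - 276099} = \sqrt{23425 - 276099} = \sqrt{-252674} = i \sqrt{252674}$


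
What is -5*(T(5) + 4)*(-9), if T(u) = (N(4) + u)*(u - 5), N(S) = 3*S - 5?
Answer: 180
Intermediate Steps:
N(S) = -5 + 3*S
T(u) = (-5 + u)*(7 + u) (T(u) = ((-5 + 3*4) + u)*(u - 5) = ((-5 + 12) + u)*(-5 + u) = (7 + u)*(-5 + u) = (-5 + u)*(7 + u))
-5*(T(5) + 4)*(-9) = -5*((-35 + 5**2 + 2*5) + 4)*(-9) = -5*((-35 + 25 + 10) + 4)*(-9) = -5*(0 + 4)*(-9) = -20*(-9) = -5*(-36) = 180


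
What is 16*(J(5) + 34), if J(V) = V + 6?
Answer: 720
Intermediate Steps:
J(V) = 6 + V
16*(J(5) + 34) = 16*((6 + 5) + 34) = 16*(11 + 34) = 16*45 = 720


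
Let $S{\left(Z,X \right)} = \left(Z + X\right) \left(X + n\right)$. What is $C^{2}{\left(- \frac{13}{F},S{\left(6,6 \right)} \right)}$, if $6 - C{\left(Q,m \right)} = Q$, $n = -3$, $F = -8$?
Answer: $\frac{1225}{64} \approx 19.141$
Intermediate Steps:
$S{\left(Z,X \right)} = \left(-3 + X\right) \left(X + Z\right)$ ($S{\left(Z,X \right)} = \left(Z + X\right) \left(X - 3\right) = \left(X + Z\right) \left(-3 + X\right) = \left(-3 + X\right) \left(X + Z\right)$)
$C{\left(Q,m \right)} = 6 - Q$
$C^{2}{\left(- \frac{13}{F},S{\left(6,6 \right)} \right)} = \left(6 - - \frac{13}{-8}\right)^{2} = \left(6 - \left(-13\right) \left(- \frac{1}{8}\right)\right)^{2} = \left(6 - \frac{13}{8}\right)^{2} = \left(\frac{35}{8}\right)^{2} = \frac{1225}{64}$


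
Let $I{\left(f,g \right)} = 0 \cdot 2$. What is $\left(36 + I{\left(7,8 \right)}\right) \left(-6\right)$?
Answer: $-216$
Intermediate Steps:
$I{\left(f,g \right)} = 0$
$\left(36 + I{\left(7,8 \right)}\right) \left(-6\right) = \left(36 + 0\right) \left(-6\right) = 36 \left(-6\right) = -216$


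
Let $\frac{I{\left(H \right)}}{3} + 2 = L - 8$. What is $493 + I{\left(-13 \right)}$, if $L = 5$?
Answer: $478$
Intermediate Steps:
$I{\left(H \right)} = -15$ ($I{\left(H \right)} = -6 + 3 \left(5 - 8\right) = -6 + 3 \left(-3\right) = -6 - 9 = -15$)
$493 + I{\left(-13 \right)} = 493 - 15 = 478$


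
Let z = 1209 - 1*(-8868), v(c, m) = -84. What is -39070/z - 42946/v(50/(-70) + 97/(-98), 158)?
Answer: 71580827/141078 ≈ 507.38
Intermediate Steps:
z = 10077 (z = 1209 + 8868 = 10077)
-39070/z - 42946/v(50/(-70) + 97/(-98), 158) = -39070/10077 - 42946/(-84) = -39070*1/10077 - 42946*(-1/84) = -39070/10077 + 21473/42 = 71580827/141078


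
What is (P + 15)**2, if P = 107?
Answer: 14884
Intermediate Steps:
(P + 15)**2 = (107 + 15)**2 = 122**2 = 14884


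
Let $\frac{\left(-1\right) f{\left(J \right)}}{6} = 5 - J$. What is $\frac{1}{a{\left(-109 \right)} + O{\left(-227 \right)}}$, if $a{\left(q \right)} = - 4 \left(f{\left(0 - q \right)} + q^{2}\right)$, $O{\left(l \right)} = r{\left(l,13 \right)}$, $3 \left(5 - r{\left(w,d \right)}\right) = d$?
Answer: $- \frac{3}{150058} \approx -1.9992 \cdot 10^{-5}$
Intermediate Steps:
$r{\left(w,d \right)} = 5 - \frac{d}{3}$
$O{\left(l \right)} = \frac{2}{3}$ ($O{\left(l \right)} = 5 - \frac{13}{3} = \frac{2}{3}$)
$f{\left(J \right)} = -30 + 6 J$ ($f{\left(J \right)} = - 6 \left(5 - J\right) = -30 + 6 J$)
$a{\left(q \right)} = 120 - 4 q^{2} + 24 q$ ($a{\left(q \right)} = - 4 \left(\left(-30 + 6 \left(0 - q\right)\right) + q^{2}\right) = - 4 \left(\left(-30 + 6 \left(- q\right)\right) + q^{2}\right) = - 4 \left(\left(-30 - 6 q\right) + q^{2}\right) = - 4 \left(-30 + q^{2} - 6 q\right) = 120 - 4 q^{2} + 24 q$)
$\frac{1}{a{\left(-109 \right)} + O{\left(-227 \right)}} = \frac{1}{\left(120 - 4 \left(-109\right)^{2} + 24 \left(-109\right)\right) + \frac{2}{3}} = \frac{1}{\left(120 - 47524 - 2616\right) + \frac{2}{3}} = \frac{1}{-50020 + \frac{2}{3}} = \frac{1}{- \frac{150058}{3}} = - \frac{3}{150058}$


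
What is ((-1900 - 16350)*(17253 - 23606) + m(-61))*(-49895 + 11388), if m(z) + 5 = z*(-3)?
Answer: -4464595074996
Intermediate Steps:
m(z) = -5 - 3*z (m(z) = -5 + z*(-3) = -5 - 3*z)
((-1900 - 16350)*(17253 - 23606) + m(-61))*(-49895 + 11388) = ((-1900 - 16350)*(17253 - 23606) + (-5 - 3*(-61)))*(-49895 + 11388) = (-18250*(-6353) + (-5 + 183))*(-38507) = (115942250 + 178)*(-38507) = 115942428*(-38507) = -4464595074996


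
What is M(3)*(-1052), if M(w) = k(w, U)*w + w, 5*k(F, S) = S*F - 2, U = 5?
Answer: -56808/5 ≈ -11362.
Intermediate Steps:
k(F, S) = -⅖ + F*S/5 (k(F, S) = (S*F - 2)/5 = (F*S - 2)/5 = (-2 + F*S)/5 = -⅖ + F*S/5)
M(w) = w + w*(-⅖ + w) (M(w) = (-⅖ + (⅕)*w*5)*w + w = (-⅖ + w)*w + w = w*(-⅖ + w) + w = w + w*(-⅖ + w))
M(3)*(-1052) = ((⅕)*3*(3 + 5*3))*(-1052) = ((⅕)*3*(3 + 15))*(-1052) = ((⅕)*3*18)*(-1052) = (54/5)*(-1052) = -56808/5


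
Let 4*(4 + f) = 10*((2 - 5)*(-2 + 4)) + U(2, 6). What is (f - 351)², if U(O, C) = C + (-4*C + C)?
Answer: 139129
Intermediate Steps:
U(O, C) = -2*C (U(O, C) = C - 3*C = -2*C)
f = -22 (f = -4 + (10*((2 - 5)*(-2 + 4)) - 2*6)/4 = -4 + (10*(-3*2) - 12)/4 = -4 + (10*(-6) - 12)/4 = -4 + (-60 - 12)/4 = -4 + (¼)*(-72) = -4 - 18 = -22)
(f - 351)² = (-22 - 351)² = (-373)² = 139129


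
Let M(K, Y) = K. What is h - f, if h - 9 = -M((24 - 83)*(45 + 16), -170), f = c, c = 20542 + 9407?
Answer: -26341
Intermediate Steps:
c = 29949
f = 29949
h = 3608 (h = 9 - (24 - 83)*(45 + 16) = 9 - (-59)*61 = 9 - 1*(-3599) = 9 + 3599 = 3608)
h - f = 3608 - 1*29949 = 3608 - 29949 = -26341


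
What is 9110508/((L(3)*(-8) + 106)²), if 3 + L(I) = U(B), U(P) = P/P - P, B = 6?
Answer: 2277627/7225 ≈ 315.24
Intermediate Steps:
U(P) = 1 - P
L(I) = -8 (L(I) = -3 + (1 - 1*6) = -3 + (1 - 6) = -3 - 5 = -8)
9110508/((L(3)*(-8) + 106)²) = 9110508/((-8*(-8) + 106)²) = 9110508/((64 + 106)²) = 9110508/(170²) = 9110508/28900 = 9110508*(1/28900) = 2277627/7225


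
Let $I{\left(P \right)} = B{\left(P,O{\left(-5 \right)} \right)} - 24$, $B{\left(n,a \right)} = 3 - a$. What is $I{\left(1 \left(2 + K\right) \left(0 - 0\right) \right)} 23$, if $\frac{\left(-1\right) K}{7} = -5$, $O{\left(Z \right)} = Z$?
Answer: $-368$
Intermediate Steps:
$K = 35$ ($K = \left(-7\right) \left(-5\right) = 35$)
$I{\left(P \right)} = -16$ ($I{\left(P \right)} = \left(3 - -5\right) - 24 = \left(3 + 5\right) - 24 = 8 - 24 = -16$)
$I{\left(1 \left(2 + K\right) \left(0 - 0\right) \right)} 23 = \left(-16\right) 23 = -368$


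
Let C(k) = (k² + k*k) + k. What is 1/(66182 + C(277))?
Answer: 1/219917 ≈ 4.5472e-6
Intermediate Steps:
C(k) = k + 2*k² (C(k) = (k² + k²) + k = 2*k² + k = k + 2*k²)
1/(66182 + C(277)) = 1/(66182 + 277*(1 + 2*277)) = 1/(66182 + 277*(1 + 554)) = 1/(66182 + 277*555) = 1/(66182 + 153735) = 1/219917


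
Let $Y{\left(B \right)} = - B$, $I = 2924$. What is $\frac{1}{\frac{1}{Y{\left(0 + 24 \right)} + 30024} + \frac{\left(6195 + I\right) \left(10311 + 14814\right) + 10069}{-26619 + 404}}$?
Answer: $- \frac{157290000}{1374749658757} \approx -0.00011441$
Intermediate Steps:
$\frac{1}{\frac{1}{Y{\left(0 + 24 \right)} + 30024} + \frac{\left(6195 + I\right) \left(10311 + 14814\right) + 10069}{-26619 + 404}} = \frac{1}{\frac{1}{- (0 + 24) + 30024} + \frac{\left(6195 + 2924\right) \left(10311 + 14814\right) + 10069}{-26619 + 404}} = \frac{1}{\frac{1}{\left(-1\right) 24 + 30024} + \frac{9119 \cdot 25125 + 10069}{-26215}} = \frac{1}{\frac{1}{-24 + 30024} + \left(229114875 + 10069\right) \left(- \frac{1}{26215}\right)} = \frac{1}{\frac{1}{30000} + 229124944 \left(- \frac{1}{26215}\right)} = \frac{1}{\frac{1}{30000} - \frac{229124944}{26215}} = \frac{1}{- \frac{1374749658757}{157290000}} = - \frac{157290000}{1374749658757}$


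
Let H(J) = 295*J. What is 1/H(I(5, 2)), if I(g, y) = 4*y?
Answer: 1/2360 ≈ 0.00042373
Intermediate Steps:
1/H(I(5, 2)) = 1/(295*(4*2)) = 1/(295*8) = 1/2360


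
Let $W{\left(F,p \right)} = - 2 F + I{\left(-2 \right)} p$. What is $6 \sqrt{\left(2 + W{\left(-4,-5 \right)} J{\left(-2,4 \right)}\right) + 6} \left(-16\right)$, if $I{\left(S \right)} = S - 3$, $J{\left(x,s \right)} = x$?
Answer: $- 96 i \sqrt{58} \approx - 731.11 i$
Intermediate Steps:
$I{\left(S \right)} = -3 + S$
$W{\left(F,p \right)} = - 5 p - 2 F$ ($W{\left(F,p \right)} = - 2 F + \left(-3 - 2\right) p = - 2 F - 5 p = - 5 p - 2 F$)
$6 \sqrt{\left(2 + W{\left(-4,-5 \right)} J{\left(-2,4 \right)}\right) + 6} \left(-16\right) = 6 \sqrt{\left(2 + \left(\left(-5\right) \left(-5\right) - -8\right) \left(-2\right)\right) + 6} \left(-16\right) = 6 \sqrt{\left(2 + \left(25 + 8\right) \left(-2\right)\right) + 6} \left(-16\right) = 6 \sqrt{\left(2 + 33 \left(-2\right)\right) + 6} \left(-16\right) = 6 \sqrt{\left(2 - 66\right) + 6} \left(-16\right) = 6 \sqrt{-64 + 6} \left(-16\right) = 6 \sqrt{-58} \left(-16\right) = 6 i \sqrt{58} \left(-16\right) = - 96 i \sqrt{58}$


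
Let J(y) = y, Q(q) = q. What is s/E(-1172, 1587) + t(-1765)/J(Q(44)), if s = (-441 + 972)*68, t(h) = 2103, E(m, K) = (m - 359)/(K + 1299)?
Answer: -4581918579/67364 ≈ -68017.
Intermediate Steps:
E(m, K) = (-359 + m)/(1299 + K)
s = 36108 (s = 531*68 = 36108)
s/E(-1172, 1587) + t(-1765)/J(Q(44)) = 36108/(((-359 - 1172)/(1299 + 1587))) + 2103/44 = 36108/((-1531/2886)) + 2103*(1/44) = 36108/(((1/2886)*(-1531))) + 2103/44 = 36108/(-1531/2886) + 2103/44 = 36108*(-2886/1531) + 2103/44 = -104207688/1531 + 2103/44 = -4581918579/67364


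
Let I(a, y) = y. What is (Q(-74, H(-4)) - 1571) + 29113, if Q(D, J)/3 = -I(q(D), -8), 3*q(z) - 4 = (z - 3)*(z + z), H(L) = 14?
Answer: 27566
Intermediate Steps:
q(z) = 4/3 + 2*z*(-3 + z)/3 (q(z) = 4/3 + ((z - 3)*(z + z))/3 = 4/3 + ((-3 + z)*(2*z))/3 = 4/3 + (2*z*(-3 + z))/3 = 4/3 + 2*z*(-3 + z)/3)
Q(D, J) = 24 (Q(D, J) = 3*(-1*(-8)) = 3*8 = 24)
(Q(-74, H(-4)) - 1571) + 29113 = (24 - 1571) + 29113 = -1547 + 29113 = 27566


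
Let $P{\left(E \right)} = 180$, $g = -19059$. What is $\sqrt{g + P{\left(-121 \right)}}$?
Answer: $i \sqrt{18879} \approx 137.4 i$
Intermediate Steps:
$\sqrt{g + P{\left(-121 \right)}} = \sqrt{-19059 + 180} = \sqrt{-18879} = i \sqrt{18879}$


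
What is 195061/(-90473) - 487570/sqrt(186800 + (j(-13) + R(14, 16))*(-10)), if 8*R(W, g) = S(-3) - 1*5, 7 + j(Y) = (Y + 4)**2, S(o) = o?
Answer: -195061/90473 - 48757*sqrt(186070)/18607 ≈ -1132.5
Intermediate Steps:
j(Y) = -7 + (4 + Y)**2 (j(Y) = -7 + (Y + 4)**2 = -7 + (4 + Y)**2)
R(W, g) = -1 (R(W, g) = (-3 - 1*5)/8 = (-3 - 5)/8 = (1/8)*(-8) = -1)
195061/(-90473) - 487570/sqrt(186800 + (j(-13) + R(14, 16))*(-10)) = 195061/(-90473) - 487570/sqrt(186800 + ((-7 + (4 - 13)**2) - 1)*(-10)) = 195061*(-1/90473) - 487570/sqrt(186800 + ((-7 + (-9)**2) - 1)*(-10)) = -195061/90473 - 487570/sqrt(186800 + ((-7 + 81) - 1)*(-10)) = -195061/90473 - 487570/sqrt(186800 + (74 - 1)*(-10)) = -195061/90473 - 487570/sqrt(186800 + 73*(-10)) = -195061/90473 - 487570/sqrt(186800 - 730) = -195061/90473 - 487570*sqrt(186070)/186070 = -195061/90473 - 48757*sqrt(186070)/18607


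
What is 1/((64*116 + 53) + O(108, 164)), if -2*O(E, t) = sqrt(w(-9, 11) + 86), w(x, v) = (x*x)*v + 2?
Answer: 29908/223621137 + 2*sqrt(979)/223621137 ≈ 0.00013402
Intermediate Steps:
w(x, v) = 2 + v*x**2 (w(x, v) = x**2*v + 2 = v*x**2 + 2 = 2 + v*x**2)
O(E, t) = -sqrt(979)/2 (O(E, t) = -sqrt((2 + 11*(-9)**2) + 86)/2 = -sqrt((2 + 11*81) + 86)/2 = -sqrt((2 + 891) + 86)/2 = -sqrt(893 + 86)/2 = -sqrt(979)/2)
1/((64*116 + 53) + O(108, 164)) = 1/((64*116 + 53) - sqrt(979)/2) = 1/((7424 + 53) - sqrt(979)/2) = 1/(7477 - sqrt(979)/2)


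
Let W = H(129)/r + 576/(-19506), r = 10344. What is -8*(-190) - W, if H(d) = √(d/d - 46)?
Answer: 4941616/3251 - I*√5/3448 ≈ 1520.0 - 0.00064851*I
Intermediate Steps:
H(d) = 3*I*√5 (H(d) = √(1 - 46) = √(-45) = 3*I*√5)
W = -96/3251 + I*√5/3448 (W = (3*I*√5)/10344 + 576/(-19506) = (3*I*√5)*(1/10344) + 576*(-1/19506) = I*√5/3448 - 96/3251 = -96/3251 + I*√5/3448 ≈ -0.029529 + 0.00064851*I)
-8*(-190) - W = -8*(-190) - (-96/3251 + I*√5/3448) = 1520 + (96/3251 - I*√5/3448) = 4941616/3251 - I*√5/3448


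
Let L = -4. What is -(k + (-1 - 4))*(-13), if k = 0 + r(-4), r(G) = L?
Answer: -117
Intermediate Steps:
r(G) = -4
k = -4 (k = 0 - 4 = -4)
-(k + (-1 - 4))*(-13) = -(-4 + (-1 - 4))*(-13) = -(-4 - 5)*(-13) = -1*(-9)*(-13) = 9*(-13) = -117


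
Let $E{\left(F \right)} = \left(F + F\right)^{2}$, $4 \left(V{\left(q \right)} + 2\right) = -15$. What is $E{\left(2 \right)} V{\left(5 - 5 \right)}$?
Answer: $-92$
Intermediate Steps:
$V{\left(q \right)} = - \frac{23}{4}$ ($V{\left(q \right)} = -2 + \frac{1}{4} \left(-15\right) = -2 - \frac{15}{4} = - \frac{23}{4}$)
$E{\left(F \right)} = 4 F^{2}$ ($E{\left(F \right)} = \left(2 F\right)^{2} = 4 F^{2}$)
$E{\left(2 \right)} V{\left(5 - 5 \right)} = 4 \cdot 2^{2} \left(- \frac{23}{4}\right) = 4 \cdot 4 \left(- \frac{23}{4}\right) = 16 \left(- \frac{23}{4}\right) = -92$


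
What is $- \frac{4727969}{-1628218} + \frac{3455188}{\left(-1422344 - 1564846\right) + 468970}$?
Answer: $\frac{1570066700049}{1025052782990} \approx 1.5317$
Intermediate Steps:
$- \frac{4727969}{-1628218} + \frac{3455188}{\left(-1422344 - 1564846\right) + 468970} = \left(-4727969\right) \left(- \frac{1}{1628218}\right) + \frac{3455188}{-2987190 + 468970} = \frac{4727969}{1628218} + \frac{3455188}{-2518220} = \frac{4727969}{1628218} + 3455188 \left(- \frac{1}{2518220}\right) = \frac{4727969}{1628218} - \frac{863797}{629555} = \frac{1570066700049}{1025052782990}$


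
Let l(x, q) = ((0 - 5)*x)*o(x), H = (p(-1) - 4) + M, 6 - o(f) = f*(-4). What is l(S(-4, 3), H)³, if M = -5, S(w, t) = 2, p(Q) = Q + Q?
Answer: -2744000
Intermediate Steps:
o(f) = 6 + 4*f (o(f) = 6 - f*(-4) = 6 - (-4)*f = 6 + 4*f)
p(Q) = 2*Q
H = -11 (H = (2*(-1) - 4) - 5 = (-2 - 4) - 5 = -6 - 5 = -11)
l(x, q) = -5*x*(6 + 4*x) (l(x, q) = ((0 - 5)*x)*(6 + 4*x) = (-5*x)*(6 + 4*x) = -5*x*(6 + 4*x))
l(S(-4, 3), H)³ = (-10*2*(3 + 2*2))³ = (-10*2*(3 + 4))³ = (-10*2*7)³ = (-140)³ = -2744000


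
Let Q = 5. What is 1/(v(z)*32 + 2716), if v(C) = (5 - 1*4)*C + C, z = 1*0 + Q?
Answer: 1/3036 ≈ 0.00032938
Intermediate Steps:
z = 5 (z = 1*0 + 5 = 0 + 5 = 5)
v(C) = 2*C (v(C) = (5 - 4)*C + C = 1*C + C = C + C = 2*C)
1/(v(z)*32 + 2716) = 1/((2*5)*32 + 2716) = 1/(10*32 + 2716) = 1/(320 + 2716) = 1/3036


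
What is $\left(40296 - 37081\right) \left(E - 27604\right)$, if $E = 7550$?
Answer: $-64473610$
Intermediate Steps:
$\left(40296 - 37081\right) \left(E - 27604\right) = \left(40296 - 37081\right) \left(7550 - 27604\right) = 3215 \left(-20054\right) = -64473610$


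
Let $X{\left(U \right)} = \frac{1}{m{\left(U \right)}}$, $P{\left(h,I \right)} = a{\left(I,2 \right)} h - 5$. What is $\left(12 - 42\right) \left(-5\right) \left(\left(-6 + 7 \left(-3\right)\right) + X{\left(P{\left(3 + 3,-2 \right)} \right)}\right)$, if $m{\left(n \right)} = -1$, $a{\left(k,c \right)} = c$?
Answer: $-4200$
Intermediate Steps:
$P{\left(h,I \right)} = -5 + 2 h$ ($P{\left(h,I \right)} = 2 h - 5 = -5 + 2 h$)
$X{\left(U \right)} = -1$ ($X{\left(U \right)} = \frac{1}{-1} = -1$)
$\left(12 - 42\right) \left(-5\right) \left(\left(-6 + 7 \left(-3\right)\right) + X{\left(P{\left(3 + 3,-2 \right)} \right)}\right) = \left(12 - 42\right) \left(-5\right) \left(\left(-6 + 7 \left(-3\right)\right) - 1\right) = \left(12 - 42\right) \left(-5\right) \left(\left(-6 - 21\right) - 1\right) = \left(-30\right) \left(-5\right) \left(-27 - 1\right) = 150 \left(-28\right) = -4200$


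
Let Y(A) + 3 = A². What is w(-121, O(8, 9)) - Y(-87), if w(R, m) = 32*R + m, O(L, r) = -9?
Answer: -11447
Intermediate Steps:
Y(A) = -3 + A²
w(R, m) = m + 32*R
w(-121, O(8, 9)) - Y(-87) = (-9 + 32*(-121)) - (-3 + (-87)²) = (-9 - 3872) - (-3 + 7569) = -3881 - 1*7566 = -3881 - 7566 = -11447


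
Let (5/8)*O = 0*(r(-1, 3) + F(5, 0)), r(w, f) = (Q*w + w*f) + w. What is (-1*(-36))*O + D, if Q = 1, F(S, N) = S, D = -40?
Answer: -40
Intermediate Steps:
r(w, f) = 2*w + f*w (r(w, f) = (1*w + w*f) + w = (w + f*w) + w = 2*w + f*w)
O = 0 (O = 8*(0*(-(2 + 3) + 5))/5 = 8*(0*(-1*5 + 5))/5 = 8*(0*(-5 + 5))/5 = 8*(0*0)/5 = (8/5)*0 = 0)
(-1*(-36))*O + D = -1*(-36)*0 - 40 = 36*0 - 40 = 0 - 40 = -40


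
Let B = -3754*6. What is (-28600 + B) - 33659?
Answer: -84783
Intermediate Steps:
B = -22524
(-28600 + B) - 33659 = (-28600 - 22524) - 33659 = -51124 - 33659 = -84783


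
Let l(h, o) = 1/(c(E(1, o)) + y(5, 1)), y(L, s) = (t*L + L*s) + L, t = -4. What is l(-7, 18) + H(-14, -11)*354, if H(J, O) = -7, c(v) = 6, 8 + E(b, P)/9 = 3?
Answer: -9913/4 ≈ -2478.3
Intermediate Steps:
E(b, P) = -45 (E(b, P) = -72 + 9*3 = -72 + 27 = -45)
y(L, s) = -3*L + L*s (y(L, s) = (-4*L + L*s) + L = -3*L + L*s)
l(h, o) = -¼ (l(h, o) = 1/(6 + 5*(-3 + 1)) = 1/(6 + 5*(-2)) = 1/(6 - 10) = 1/(-4) = -¼)
l(-7, 18) + H(-14, -11)*354 = -¼ - 7*354 = -¼ - 2478 = -9913/4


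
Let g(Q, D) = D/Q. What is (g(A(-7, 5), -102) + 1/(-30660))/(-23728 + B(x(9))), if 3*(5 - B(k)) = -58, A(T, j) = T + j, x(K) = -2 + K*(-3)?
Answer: -1563659/726754420 ≈ -0.0021516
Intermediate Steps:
x(K) = -2 - 3*K
B(k) = 73/3 (B(k) = 5 - ⅓*(-58) = 5 + 58/3 = 73/3)
(g(A(-7, 5), -102) + 1/(-30660))/(-23728 + B(x(9))) = (-102/(-7 + 5) + 1/(-30660))/(-23728 + 73/3) = (-102/(-2) - 1/30660)/(-71111/3) = (-102*(-½) - 1/30660)*(-3/71111) = (51 - 1/30660)*(-3/71111) = (1563659/30660)*(-3/71111) = -1563659/726754420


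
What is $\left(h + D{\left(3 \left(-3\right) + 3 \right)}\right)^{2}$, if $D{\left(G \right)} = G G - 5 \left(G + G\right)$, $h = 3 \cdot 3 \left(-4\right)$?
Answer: $3600$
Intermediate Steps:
$h = -36$ ($h = 9 \left(-4\right) = -36$)
$D{\left(G \right)} = G^{2} - 10 G$ ($D{\left(G \right)} = G^{2} - 5 \cdot 2 G = G^{2} - 10 G$)
$\left(h + D{\left(3 \left(-3\right) + 3 \right)}\right)^{2} = \left(-36 + \left(3 \left(-3\right) + 3\right) \left(-10 + \left(3 \left(-3\right) + 3\right)\right)\right)^{2} = \left(-36 + \left(-9 + 3\right) \left(-10 + \left(-9 + 3\right)\right)\right)^{2} = \left(-36 - 6 \left(-10 - 6\right)\right)^{2} = \left(-36 - -96\right)^{2} = \left(-36 + 96\right)^{2} = 60^{2} = 3600$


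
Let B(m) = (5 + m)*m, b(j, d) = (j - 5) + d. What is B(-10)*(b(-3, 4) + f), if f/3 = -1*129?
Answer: -19550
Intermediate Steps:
b(j, d) = -5 + d + j (b(j, d) = (-5 + j) + d = -5 + d + j)
f = -387 (f = 3*(-1*129) = 3*(-129) = -387)
B(m) = m*(5 + m)
B(-10)*(b(-3, 4) + f) = (-10*(5 - 10))*((-5 + 4 - 3) - 387) = (-10*(-5))*(-4 - 387) = 50*(-391) = -19550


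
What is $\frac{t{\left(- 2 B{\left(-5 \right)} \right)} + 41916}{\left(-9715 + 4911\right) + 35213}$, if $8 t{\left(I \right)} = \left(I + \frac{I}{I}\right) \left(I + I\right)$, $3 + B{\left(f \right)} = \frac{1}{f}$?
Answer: $\frac{1048196}{760225} \approx 1.3788$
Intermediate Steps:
$B{\left(f \right)} = -3 + \frac{1}{f}$
$t{\left(I \right)} = \frac{I \left(1 + I\right)}{4}$ ($t{\left(I \right)} = \frac{\left(I + \frac{I}{I}\right) \left(I + I\right)}{8} = \frac{\left(I + 1\right) 2 I}{8} = \frac{\left(1 + I\right) 2 I}{8} = \frac{2 I \left(1 + I\right)}{8} = \frac{I \left(1 + I\right)}{4}$)
$\frac{t{\left(- 2 B{\left(-5 \right)} \right)} + 41916}{\left(-9715 + 4911\right) + 35213} = \frac{\frac{- 2 \left(-3 + \frac{1}{-5}\right) \left(1 - 2 \left(-3 + \frac{1}{-5}\right)\right)}{4} + 41916}{\left(-9715 + 4911\right) + 35213} = \frac{\frac{- 2 \left(-3 - \frac{1}{5}\right) \left(1 - 2 \left(-3 - \frac{1}{5}\right)\right)}{4} + 41916}{-4804 + 35213} = \frac{\frac{\left(-2\right) \left(- \frac{16}{5}\right) \left(1 - - \frac{32}{5}\right)}{4} + 41916}{30409} = \left(\frac{1}{4} \cdot \frac{32}{5} \left(1 + \frac{32}{5}\right) + 41916\right) \frac{1}{30409} = \left(\frac{1}{4} \cdot \frac{32}{5} \cdot \frac{37}{5} + 41916\right) \frac{1}{30409} = \left(\frac{296}{25} + 41916\right) \frac{1}{30409} = \frac{1048196}{25} \cdot \frac{1}{30409} = \frac{1048196}{760225}$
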